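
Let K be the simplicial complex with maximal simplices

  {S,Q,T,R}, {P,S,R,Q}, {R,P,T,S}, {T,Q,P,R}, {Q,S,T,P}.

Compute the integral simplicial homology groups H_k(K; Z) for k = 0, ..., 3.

H_0 = Z,  H_1 = 0,  H_2 = 0,  H_3 = Z.

We work with the vertex ordering P < Q < R < S < T. The simplices of K, each written with vertices in increasing order, are:

  0-simplices (5): P, Q, R, S, T
  1-simplices (10): PQ, PR, PS, PT, QR, QS, QT, RS, RT, ST
  2-simplices (10): PQR, PQS, PQT, PRS, PRT, PST, QRS, QRT, QST, RST
  3-simplices (5): PQRS, PQRT, PQST, PRST, QRST

giving chain groups C_0 ≅ Z^5, C_1 ≅ Z^10, C_2 ≅ Z^10, C_3 ≅ Z^5.

Boundary ∂_1: C_1 → C_0 maps an edge to its endpoints' difference, ∂[p,q] = q − p. For instance
  ∂PQ = Q − P.
As a 5×10 matrix over Z this has rank 4, with invariant factors (1,1,1,1).

Boundary ∂_2: C_2 → C_1 acts by ∂[p,q,r] = [q,r] − [p,r] + [p,q]. For instance
  ∂PRT = RT − PT + PR,
  ∂PQR = QR − PR + PQ.
The resulting 10×10 matrix has rank 6, and its Smith normal form has invariant factors (1,1,1,1,1,1).

The boundary map ∂_3: C_3 → C_2 sends each 3-simplex σ to the alternating sum Σ_i (−1)^i (σ with its i-th vertex removed). For instance
  ∂PQRT = QRT − PRT + PQT − PQR,
  ∂PQST = QST − PST + PQT − PQS.
The resulting 10×5 matrix has rank 4, and its Smith normal form has invariant factors (1,1,1,1).

Reading off H_k = ker ∂_k / im ∂_{k+1}:

  H_0: rank C_0 − rank ∂_1 = 5 − 4 = 1, and the invariant factors of ∂_1 are all 1, so H_0 = Z.
  H_1: rank ker ∂_1 − rank ∂_2 = (10 − 4) − 6 = 0, and the invariant factors of ∂_2 are all 1, so H_1 = 0.
  H_2: rank ker ∂_2 − rank ∂_3 = (10 − 6) − 4 = 0, and the invariant factors of ∂_3 are all 1, so H_2 = 0.
  H_3: rank ker ∂_3 − rank ∂_4 = (5 − 4) − 0 = 1, and there is no ∂_4, so H_3 = Z.

As a check, the Euler characteristic is 5 − 10 + 10 − 5 = 0, which agrees with 1 − 0 + 0 − 1 = 0.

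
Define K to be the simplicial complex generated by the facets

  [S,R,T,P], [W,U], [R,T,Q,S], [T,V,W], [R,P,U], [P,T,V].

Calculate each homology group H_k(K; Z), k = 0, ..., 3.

We work with the vertex ordering P < Q < R < S < T < U < V < W. The simplices of K, each written with vertices in increasing order, are:

  0-simplices (8): P, Q, R, S, T, U, V, W
  1-simplices (16): PR, PS, PT, PU, PV, QR, QS, QT, RS, RT, RU, ST, TV, TW, UW, VW
  2-simplices (10): PRS, PRT, PRU, PST, PTV, QRS, QRT, QST, RST, TVW
  3-simplices (2): PRST, QRST

so the chain groups are C_0 ≅ Z^8, C_1 ≅ Z^16, C_2 ≅ Z^10, C_3 ≅ Z^2.

∂_1: C_1 → C_0 is given by ∂[p,q] = [q] − [p]. For instance
  ∂QT = T − Q.
This gives a 8×16 integer matrix of rank 7; reducing to Smith normal form yields diagonal entries (1,1,1,1,1,1,1).

Boundary ∂_2: C_2 → C_1 acts by ∂[p,q,r] = [q,r] − [p,r] + [p,q]. For instance
  ∂PTV = TV − PV + PT,
  ∂QRT = RT − QT + QR.
The 16×10 boundary matrix has rank 8 and Smith normal form diag(1,1,1,1,1,1,1,1).

∂_3: C_3 → C_2 sends each 3-simplex σ to the alternating sum Σ_i (−1)^i (σ with its i-th vertex removed). For instance
  ∂PRST = RST − PST + PRT − PRS,
  ∂QRST = RST − QST + QRT − QRS.
The 10×2 boundary matrix has rank 2 and Smith normal form diag(1,1).

Now H_k = ker ∂_k / im ∂_{k+1}, so:

  H_0: rank C_0 − rank ∂_1 = 8 − 7 = 1, and the invariant factors of ∂_1 are all 1, so H_0 ≅ Z.
  H_1: rank ker ∂_1 − rank ∂_2 = (16 − 7) − 8 = 1, and the invariant factors of ∂_2 are all 1, so H_1 ≅ Z.
  H_2: rank ker ∂_2 − rank ∂_3 = (10 − 8) − 2 = 0, and the invariant factors of ∂_3 are all 1, so H_2 ≅ 0.
  H_3: rank ker ∂_3 − rank ∂_4 = (2 − 2) − 0 = 0, and there is no ∂_4, so H_3 ≅ 0.

H_0 = Z,  H_1 = Z,  H_2 = 0,  H_3 = 0.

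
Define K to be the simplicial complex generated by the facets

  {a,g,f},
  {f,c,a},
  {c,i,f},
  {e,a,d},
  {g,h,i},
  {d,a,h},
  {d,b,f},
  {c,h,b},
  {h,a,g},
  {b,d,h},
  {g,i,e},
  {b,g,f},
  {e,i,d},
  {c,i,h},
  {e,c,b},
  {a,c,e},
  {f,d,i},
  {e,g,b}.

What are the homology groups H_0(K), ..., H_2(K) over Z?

H_0 ≅ Z,  H_1 ≅ Z^2,  H_2 ≅ Z.

Take the total order a < b < c < d < e < f < g < h < i on the vertex set. Then K (dimension 2) consists of the simplices:

  0-simplices (9): a, b, c, d, e, f, g, h, i
  1-simplices (27): ac, ad, ae, af, ag, ah, bc, bd, be, bf, bg, bh, ce, cf, ch, ci, de, df, dh, di, eg, ei, fg, fi, gh, gi, hi
  2-simplices (18): ace, acf, ade, adh, afg, agh, bce, bch, bdf, bdh, beg, bfg, cfi, chi, dei, dfi, egi, ghi

giving chain groups C_0 ≅ Z^9, C_1 ≅ Z^27, C_2 ≅ Z^18.

The boundary map ∂_1: C_1 → C_0 sends each edge [p,q] (with p < q) to q − p. For instance
  ∂ac = c − a.
As a 9×27 matrix over Z this has rank 8, with invariant factors (1,1,1,1,1,1,1,1).

The boundary map ∂_2: C_2 → C_1 maps a triangle to the signed sum of its edges. For instance
  ∂beg = eg − bg + be,
  ∂egi = gi − ei + eg.
As a 27×18 matrix over Z this has rank 17, with invariant factors (1,1,1,1,1,1,1,1,1,1,1,1,1,1,1,1,1).

Now H_k = ker ∂_k / im ∂_{k+1}, so:

  H_0: rank C_0 − rank ∂_1 = 9 − 8 = 1, and the invariant factors of ∂_1 are all 1, so H_0 ≅ Z.
  H_1: rank ker ∂_1 − rank ∂_2 = (27 − 8) − 17 = 2, and the invariant factors of ∂_2 are all 1, so H_1 ≅ Z^2.
  H_2: rank ker ∂_2 − rank ∂_3 = (18 − 17) − 0 = 1, and there is no ∂_3, so H_2 ≅ Z.

(K is a triangulation of the torus T^2.)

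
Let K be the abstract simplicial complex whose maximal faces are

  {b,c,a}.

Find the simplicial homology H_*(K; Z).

Fix the vertex order a < b < c and write every simplex with vertices in increasing order. Then dim K = 2 and the simplices of K are:

  0-simplices (3): a, b, c
  1-simplices (3): ab, ac, bc
  2-simplices (1): abc

giving chain groups C_0 ≅ Z^3, C_1 ≅ Z^3, C_2 ≅ Z^1.

Boundary ∂_1: C_1 → C_0 sends each edge [p,q] (with p < q) to q − p. For instance
  ∂ab = b − a.
This gives a 3×3 integer matrix of rank 2; reducing to Smith normal form yields diagonal entries (1,1).

Boundary ∂_2: C_2 → C_1 acts by ∂[p,q,r] = [q,r] − [p,r] + [p,q]. For instance
  ∂abc = bc − ac + ab.
The resulting 3×1 matrix has rank 1, and its Smith normal form has invariant factors (1).

Computing H_k = (kernel of ∂_k) / (image of ∂_{k+1}):

  H_0: rank C_0 − rank ∂_1 = 3 − 2 = 1, and the invariant factors of ∂_1 are all 1, so H_0 = Z.
  H_1: rank ker ∂_1 − rank ∂_2 = (3 − 2) − 1 = 0, and the invariant factors of ∂_2 are all 1, so H_1 = 0.
  H_2: rank ker ∂_2 − rank ∂_3 = (1 − 1) − 0 = 0, and there is no ∂_3, so H_2 = 0.

H_0 ≅ Z,  H_1 = 0,  H_2 = 0.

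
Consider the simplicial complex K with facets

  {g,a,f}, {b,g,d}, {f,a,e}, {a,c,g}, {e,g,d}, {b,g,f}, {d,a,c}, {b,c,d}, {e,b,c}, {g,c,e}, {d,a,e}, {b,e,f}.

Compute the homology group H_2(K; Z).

Order the vertices as a < b < c < d < e < f < g. Listing each simplex with vertices in this order, K has dimension 2 with simplices:

  0-simplices (7): a, b, c, d, e, f, g
  1-simplices (18): ac, ad, ae, af, ag, bc, bd, be, bf, bg, cd, ce, cg, de, dg, ef, eg, fg
  2-simplices (12): acd, acg, ade, aef, afg, bcd, bce, bdg, bef, bfg, ceg, deg

giving chain groups C_0 ≅ Z^7, C_1 ≅ Z^18, C_2 ≅ Z^12.

∂_1: C_1 → C_0 is given by ∂[p,q] = [q] − [p].
The resulting 7×18 matrix has rank 6, and its Smith normal form has invariant factors (1,1,1,1,1,1).

The boundary map ∂_2: C_2 → C_1 sends each 2-simplex [p,q,r] to [q,r] − [p,r] + [p,q]. For instance
  ∂bfg = fg − bg + bf,
  ∂acd = cd − ad + ac.
This gives a 18×12 integer matrix of rank 12; reducing to Smith normal form yields diagonal entries (1,1,1,1,1,1,1,1,1,1,1,2).

Computing H_k = (kernel of ∂_k) / (image of ∂_{k+1}):

  H_2: rank ker ∂_2 − rank ∂_3 = (12 − 12) − 0 = 0, and there is no ∂_3, so H_2 ≅ 0.

H_2 ≅ 0.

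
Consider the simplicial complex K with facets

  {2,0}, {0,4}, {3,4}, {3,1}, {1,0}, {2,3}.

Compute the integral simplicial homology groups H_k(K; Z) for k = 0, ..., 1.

Fix the vertex order 0 < 1 < 2 < 3 < 4 and write every simplex with vertices in increasing order. Then dim K = 1 and the simplices of K are:

  0-simplices (5): [0], [1], [2], [3], [4]
  1-simplices (6): [0,1], [0,2], [0,4], [1,3], [2,3], [3,4]

Hence C_0 ≅ Z^5, C_1 ≅ Z^6.

Boundary ∂_1: C_1 → C_0 is given by ∂[p,q] = [q] − [p]. For instance
  ∂[1,3] = [3] − [1].
The resulting 5×6 matrix has rank 4, and its Smith normal form has invariant factors (1,1,1,1).

Computing H_k = (kernel of ∂_k) / (image of ∂_{k+1}):

  H_0: rank C_0 − rank ∂_1 = 5 − 4 = 1, and the invariant factors of ∂_1 are all 1, so H_0 = Z.
  H_1: rank ker ∂_1 − rank ∂_2 = (6 − 4) − 0 = 2, and there is no ∂_2, so H_1 = Z^2.

H_0 ≅ Z,  H_1 ≅ Z^2.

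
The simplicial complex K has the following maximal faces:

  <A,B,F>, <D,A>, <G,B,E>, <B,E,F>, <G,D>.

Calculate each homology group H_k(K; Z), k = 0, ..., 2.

H_0 = Z,  H_1 = Z,  H_2 = 0.

We work with the vertex ordering A < B < D < E < F < G. The simplices of K, each written with vertices in increasing order, are:

  0-simplices (6): A, B, D, E, F, G
  1-simplices (9): AB, AD, AF, BE, BF, BG, DG, EF, EG
  2-simplices (3): ABF, BEF, BEG

so the chain groups are C_0 ≅ Z^6, C_1 ≅ Z^9, C_2 ≅ Z^3.

The boundary map ∂_1: C_1 → C_0 maps an edge to its endpoints' difference, ∂[p,q] = q − p. For instance
  ∂BF = F − B.
The resulting 6×9 matrix has rank 5, and its Smith normal form has invariant factors (1,1,1,1,1).

Boundary ∂_2: C_2 → C_1 maps a triangle to the signed sum of its edges. For instance
  ∂ABF = BF − AF + AB,
  ∂BEF = EF − BF + BE.
This gives a 9×3 integer matrix of rank 3; reducing to Smith normal form yields diagonal entries (1,1,1).

Now H_k = ker ∂_k / im ∂_{k+1}, so:

  H_0: rank C_0 − rank ∂_1 = 6 − 5 = 1, and the invariant factors of ∂_1 are all 1, so H_0 ≅ Z.
  H_1: rank ker ∂_1 − rank ∂_2 = (9 − 5) − 3 = 1, and the invariant factors of ∂_2 are all 1, so H_1 ≅ Z.
  H_2: rank ker ∂_2 − rank ∂_3 = (3 − 3) − 0 = 0, and there is no ∂_3, so H_2 ≅ 0.

As a check, the Euler characteristic is 6 − 9 + 3 = 0, which agrees with 1 − 1 + 0 = 0.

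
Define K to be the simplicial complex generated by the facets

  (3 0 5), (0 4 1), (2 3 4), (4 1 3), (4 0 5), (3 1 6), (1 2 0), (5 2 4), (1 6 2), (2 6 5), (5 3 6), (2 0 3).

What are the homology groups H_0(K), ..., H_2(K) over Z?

H_0 = Z,  H_1 = Z/2,  H_2 = 0.

Order the vertices as 0 < 1 < 2 < 3 < 4 < 5 < 6. Listing each simplex with vertices in this order, K has dimension 2 with simplices:

  0-simplices (7): [0], [1], [2], [3], [4], [5], [6]
  1-simplices (18): [0,1], [0,2], [0,3], [0,4], [0,5], [1,2], [1,3], [1,4], [1,6], [2,3], [2,4], [2,5], [2,6], [3,4], [3,5], [3,6], [4,5], [5,6]
  2-simplices (12): [0,1,2], [0,1,4], [0,2,3], [0,3,5], [0,4,5], [1,2,6], [1,3,4], [1,3,6], [2,3,4], [2,4,5], [2,5,6], [3,5,6]

so the chain groups are C_0 ≅ Z^7, C_1 ≅ Z^18, C_2 ≅ Z^12.

∂_1: C_1 → C_0 sends each edge [p,q] (with p < q) to q − p. For instance
  ∂[1,4] = [4] − [1].
As a 7×18 matrix over Z this has rank 6, with invariant factors (1,1,1,1,1,1).

∂_2: C_2 → C_1 acts by ∂[p,q,r] = [q,r] − [p,r] + [p,q]. For instance
  ∂[3,5,6] = [5,6] − [3,6] + [3,5],
  ∂[0,4,5] = [4,5] − [0,5] + [0,4].
The resulting 18×12 matrix has rank 12, and its Smith normal form has invariant factors (1,1,1,1,1,1,1,1,1,1,1,2).

Now H_k = ker ∂_k / im ∂_{k+1}, so:

  H_0: rank C_0 − rank ∂_1 = 7 − 6 = 1, and the invariant factors of ∂_1 are all 1, so H_0 = Z.
  H_1: rank ker ∂_1 − rank ∂_2 = (18 − 6) − 12 = 0, and ∂_2 has invariant factor 2 > 1, so H_1 = Z/2.
  H_2: rank ker ∂_2 − rank ∂_3 = (12 − 12) − 0 = 0, and there is no ∂_3, so H_2 = 0.

(K is a triangulation of the real projective plane RP^2.)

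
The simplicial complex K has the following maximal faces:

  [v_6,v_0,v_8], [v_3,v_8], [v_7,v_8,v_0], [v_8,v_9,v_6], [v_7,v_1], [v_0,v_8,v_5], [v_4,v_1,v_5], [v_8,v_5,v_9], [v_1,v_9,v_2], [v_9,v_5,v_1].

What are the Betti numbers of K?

K has 10 vertices, 18 edges, 8 triangles.
rank ∂_0 = 0, rank ∂_1 = 9 ⇒ b_0 = 10 − 0 − 9 = 1; all invariant factors of ∂_1 are 1 so no torsion. So H_0 ≅ Z.
rank ∂_1 = 9, rank ∂_2 = 8 ⇒ b_1 = 18 − 9 − 8 = 1; all invariant factors of ∂_2 are 1 so no torsion. So H_1 ≅ Z.
rank ∂_2 = 8, rank ∂_3 = 0 ⇒ b_2 = 8 − 8 − 0 = 0. So H_2 ≅ 0.

b_0 = 1, b_1 = 1, b_2 = 0.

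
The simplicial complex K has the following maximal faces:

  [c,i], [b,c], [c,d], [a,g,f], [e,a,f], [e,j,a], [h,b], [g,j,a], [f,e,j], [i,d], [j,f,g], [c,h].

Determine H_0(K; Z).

H_0 ≅ Z^2.

We work with the vertex ordering a < b < c < d < e < f < g < h < i < j. The simplices of K, each written with vertices in increasing order, are:

  0-simplices (10): a, b, c, d, e, f, g, h, i, j
  1-simplices (15): ae, af, ag, aj, bc, bh, cd, ch, ci, di, ef, ej, fg, fj, gj
  2-simplices (6): aef, aej, afg, agj, efj, fgj

so the chain groups are C_0 ≅ Z^10, C_1 ≅ Z^15, C_2 ≅ Z^6.

Boundary ∂_1: C_1 → C_0 sends each edge [p,q] (with p < q) to q − p. For instance
  ∂bh = h − b.
The 10×15 boundary matrix has rank 8 and Smith normal form diag(1,1,1,1,1,1,1,1).

The boundary map ∂_2: C_2 → C_1 sends each 2-simplex [p,q,r] to [q,r] − [p,r] + [p,q]. For instance
  ∂aef = ef − af + ae,
  ∂efj = fj − ej + ef.
This gives a 15×6 integer matrix of rank 5; reducing to Smith normal form yields diagonal entries (1,1,1,1,1).

Now H_k = ker ∂_k / im ∂_{k+1}, so:

  H_0: rank C_0 − rank ∂_1 = 10 − 8 = 2, and the invariant factors of ∂_1 are all 1, so H_0 = Z^2.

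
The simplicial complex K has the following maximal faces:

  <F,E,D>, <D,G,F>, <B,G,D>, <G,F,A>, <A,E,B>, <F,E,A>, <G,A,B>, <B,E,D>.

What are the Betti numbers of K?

Take the total order A < B < D < E < F < G on the vertex set. Then K (dimension 2) consists of the simplices:

  0-simplices (6): A, B, D, E, F, G
  1-simplices (12): AB, AE, AF, AG, BD, BE, BG, DE, DF, DG, EF, FG
  2-simplices (8): ABE, ABG, AEF, AFG, BDE, BDG, DEF, DFG

giving chain groups C_0 ≅ Z^6, C_1 ≅ Z^12, C_2 ≅ Z^8.

∂_1: C_1 → C_0 is given by ∂[p,q] = [q] − [p].
As a 6×12 matrix over Z this has rank 5, with invariant factors (1,1,1,1,1).

∂_2: C_2 → C_1 acts by ∂[p,q,r] = [q,r] − [p,r] + [p,q]. For instance
  ∂AEF = EF − AF + AE,
  ∂BDE = DE − BE + BD.
As a 12×8 matrix over Z this has rank 7, with invariant factors (1,1,1,1,1,1,1).

Now H_k = ker ∂_k / im ∂_{k+1}, so:

  H_0: rank C_0 − rank ∂_1 = 6 − 5 = 1, and the invariant factors of ∂_1 are all 1, so H_0 ≅ Z.
  H_1: rank ker ∂_1 − rank ∂_2 = (12 − 5) − 7 = 0, and the invariant factors of ∂_2 are all 1, so H_1 ≅ 0.
  H_2: rank ker ∂_2 − rank ∂_3 = (8 − 7) − 0 = 1, and there is no ∂_3, so H_2 ≅ Z.

(K is a triangulation of the 2-sphere S^2.)

Hence the Betti numbers are b_0 = 1, b_1 = 0, b_2 = 1.

b_0 = 1, b_1 = 0, b_2 = 1.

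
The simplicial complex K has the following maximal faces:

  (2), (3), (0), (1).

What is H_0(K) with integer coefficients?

We work with the vertex ordering 0 < 1 < 2 < 3. The simplices of K, each written with vertices in increasing order, are:

  0-simplices (4): [0], [1], [2], [3]

giving chain groups C_0 ≅ Z^4.

From H_k ≅ ker(∂_k) / im(∂_{k+1}) we obtain:

  H_0: rank C_0 − rank ∂_1 = 4 − 0 = 4, and there is no ∂_1, so H_0 ≅ Z^4.

H_0 ≅ Z^4.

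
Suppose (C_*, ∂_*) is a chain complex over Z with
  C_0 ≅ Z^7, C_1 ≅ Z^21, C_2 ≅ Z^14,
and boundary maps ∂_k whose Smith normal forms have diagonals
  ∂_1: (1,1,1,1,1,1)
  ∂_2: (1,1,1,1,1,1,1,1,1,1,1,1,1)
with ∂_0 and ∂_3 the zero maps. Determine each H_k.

H_0 = Z,  H_1 = Z^2,  H_2 = Z.

H_0: b_0 = 7 − 0 − 6 = 1; torsion from ∂_1 factors > 1: none. So H_0 = Z.
H_1: b_1 = 21 − 6 − 13 = 2; torsion from ∂_2 factors > 1: none. So H_1 = Z^2.
H_2: b_2 = 14 − 13 − 0 = 1; torsion from ∂_3 factors > 1: none. So H_2 = Z.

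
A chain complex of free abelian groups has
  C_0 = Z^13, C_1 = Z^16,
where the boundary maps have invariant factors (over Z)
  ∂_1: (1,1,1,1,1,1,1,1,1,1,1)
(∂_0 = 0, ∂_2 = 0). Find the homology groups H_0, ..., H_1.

H_0 = Z^2,  H_1 = Z^5.

H_0: b_0 = 13 − 0 − 11 = 2; torsion from ∂_1 factors > 1: none. So H_0 = Z^2.
H_1: b_1 = 16 − 11 − 0 = 5; torsion from ∂_2 factors > 1: none. So H_1 = Z^5.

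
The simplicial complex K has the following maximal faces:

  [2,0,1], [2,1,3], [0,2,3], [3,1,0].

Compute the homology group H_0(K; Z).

Take the total order 0 < 1 < 2 < 3 on the vertex set. Then K (dimension 2) consists of the simplices:

  0-simplices (4): [0], [1], [2], [3]
  1-simplices (6): [0,1], [0,2], [0,3], [1,2], [1,3], [2,3]
  2-simplices (4): [0,1,2], [0,1,3], [0,2,3], [1,2,3]

so the chain groups are C_0 ≅ Z^4, C_1 ≅ Z^6, C_2 ≅ Z^4.

Boundary ∂_1: C_1 → C_0 sends each edge [p,q] (with p < q) to q − p. For instance
  ∂[1,3] = [3] − [1].
The 4×6 boundary matrix has rank 3 and Smith normal form diag(1,1,1).

The boundary map ∂_2: C_2 → C_1 maps a triangle to the signed sum of its edges. For instance
  ∂[1,2,3] = [2,3] − [1,3] + [1,2],
  ∂[0,1,2] = [1,2] − [0,2] + [0,1].
As a 6×4 matrix over Z this has rank 3, with invariant factors (1,1,1).

From H_k ≅ ker(∂_k) / im(∂_{k+1}) we obtain:

  H_0: rank C_0 − rank ∂_1 = 4 − 3 = 1, and the invariant factors of ∂_1 are all 1, so H_0 ≅ Z.

(K is a triangulation of the 2-sphere S^2.)

H_0 = Z.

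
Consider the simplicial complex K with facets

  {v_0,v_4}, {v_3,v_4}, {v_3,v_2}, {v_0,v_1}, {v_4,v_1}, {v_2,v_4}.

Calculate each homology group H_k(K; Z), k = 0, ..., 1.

H_0 = Z,  H_1 = Z^2.

Fix the vertex order v_0 < v_1 < v_2 < v_3 < v_4 and write every simplex with vertices in increasing order. Then dim K = 1 and the simplices of K are:

  0-simplices (5): [v_0], [v_1], [v_2], [v_3], [v_4]
  1-simplices (6): [v_0,v_1], [v_0,v_4], [v_1,v_4], [v_2,v_3], [v_2,v_4], [v_3,v_4]

so the chain groups are C_0 ≅ Z^5, C_1 ≅ Z^6.

∂_1: C_1 → C_0 sends each edge [p,q] (with p < q) to q − p. For instance
  ∂[v_2,v_3] = [v_3] − [v_2].
The 5×6 boundary matrix has rank 4 and Smith normal form diag(1,1,1,1).

From H_k ≅ ker(∂_k) / im(∂_{k+1}) we obtain:

  H_0: rank C_0 − rank ∂_1 = 5 − 4 = 1, and the invariant factors of ∂_1 are all 1, so H_0 ≅ Z.
  H_1: rank ker ∂_1 − rank ∂_2 = (6 − 4) − 0 = 2, and there is no ∂_2, so H_1 ≅ Z^2.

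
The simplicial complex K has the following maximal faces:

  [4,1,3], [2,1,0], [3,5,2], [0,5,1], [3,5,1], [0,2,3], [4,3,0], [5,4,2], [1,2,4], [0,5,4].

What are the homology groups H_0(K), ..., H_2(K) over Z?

K has 6 vertices, 15 edges, 10 triangles.
rank ∂_0 = 0, rank ∂_1 = 5 ⇒ b_0 = 6 − 0 − 5 = 1; all invariant factors of ∂_1 are 1 so no torsion. So H_0 = Z.
rank ∂_1 = 5, rank ∂_2 = 10 ⇒ b_1 = 15 − 5 − 10 = 0; ∂_2 has invariant factor(s) [2] giving torsion. So H_1 = Z/2.
rank ∂_2 = 10, rank ∂_3 = 0 ⇒ b_2 = 10 − 10 − 0 = 0. So H_2 = 0.

H_0 = Z,  H_1 = Z/2,  H_2 = 0.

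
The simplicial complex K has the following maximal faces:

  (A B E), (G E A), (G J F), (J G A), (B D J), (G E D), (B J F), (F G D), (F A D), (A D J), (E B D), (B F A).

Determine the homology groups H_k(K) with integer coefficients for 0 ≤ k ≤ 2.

K has 7 vertices, 18 edges, 12 triangles.
rank ∂_0 = 0, rank ∂_1 = 6 ⇒ b_0 = 7 − 0 − 6 = 1; all invariant factors of ∂_1 are 1 so no torsion. So H_0 = Z.
rank ∂_1 = 6, rank ∂_2 = 12 ⇒ b_1 = 18 − 6 − 12 = 0; ∂_2 has invariant factor(s) [2] giving torsion. So H_1 = Z_2.
rank ∂_2 = 12, rank ∂_3 = 0 ⇒ b_2 = 12 − 12 − 0 = 0. So H_2 = 0.

H_0 = Z,  H_1 = Z_2,  H_2 = 0.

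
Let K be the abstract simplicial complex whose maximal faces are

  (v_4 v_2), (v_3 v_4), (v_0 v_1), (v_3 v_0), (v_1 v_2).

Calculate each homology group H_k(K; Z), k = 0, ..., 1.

Fix the vertex order v_0 < v_1 < v_2 < v_3 < v_4 and write every simplex with vertices in increasing order. Then dim K = 1 and the simplices of K are:

  0-simplices (5): [v_0], [v_1], [v_2], [v_3], [v_4]
  1-simplices (5): [v_0,v_1], [v_0,v_3], [v_1,v_2], [v_2,v_4], [v_3,v_4]

so the chain groups are C_0 ≅ Z^5, C_1 ≅ Z^5.

The boundary map ∂_1: C_1 → C_0 maps an edge to its endpoints' difference, ∂[p,q] = q − p. For instance
  ∂[v_2,v_4] = [v_4] − [v_2].
As a 5×5 matrix over Z this has rank 4, with invariant factors (1,1,1,1).

Computing H_k = (kernel of ∂_k) / (image of ∂_{k+1}):

  H_0: rank C_0 − rank ∂_1 = 5 − 4 = 1, and the invariant factors of ∂_1 are all 1, so H_0 = Z.
  H_1: rank ker ∂_1 − rank ∂_2 = (5 − 4) − 0 = 1, and there is no ∂_2, so H_1 = Z.

As a check, the Euler characteristic is 5 − 5 = 0, which agrees with 1 − 1 = 0.
(K is a triangulation of the circle S^1.)

H_0 = Z,  H_1 = Z.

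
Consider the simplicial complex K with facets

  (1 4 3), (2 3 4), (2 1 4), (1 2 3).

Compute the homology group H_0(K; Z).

Take the total order 1 < 2 < 3 < 4 on the vertex set. Then K (dimension 2) consists of the simplices:

  0-simplices (4): [1], [2], [3], [4]
  1-simplices (6): [1,2], [1,3], [1,4], [2,3], [2,4], [3,4]
  2-simplices (4): [1,2,3], [1,2,4], [1,3,4], [2,3,4]

giving chain groups C_0 ≅ Z^4, C_1 ≅ Z^6, C_2 ≅ Z^4.

Boundary ∂_1: C_1 → C_0 is given by ∂[p,q] = [q] − [p].
The 4×6 boundary matrix has rank 3 and Smith normal form diag(1,1,1).

Boundary ∂_2: C_2 → C_1 acts by ∂[p,q,r] = [q,r] − [p,r] + [p,q]. For instance
  ∂[1,2,4] = [2,4] − [1,4] + [1,2],
  ∂[2,3,4] = [3,4] − [2,4] + [2,3].
The resulting 6×4 matrix has rank 3, and its Smith normal form has invariant factors (1,1,1).

Reading off H_k = ker ∂_k / im ∂_{k+1}:

  H_0: rank C_0 − rank ∂_1 = 4 − 3 = 1, and the invariant factors of ∂_1 are all 1, so H_0 = Z.

(K is a triangulation of the 2-sphere S^2.)

H_0 = Z.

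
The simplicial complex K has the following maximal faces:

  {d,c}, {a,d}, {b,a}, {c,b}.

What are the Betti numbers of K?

b_0 = 1, b_1 = 1.

We work with the vertex ordering a < b < c < d. The simplices of K, each written with vertices in increasing order, are:

  0-simplices (4): a, b, c, d
  1-simplices (4): ab, ad, bc, cd

giving chain groups C_0 ≅ Z^4, C_1 ≅ Z^4.

Boundary ∂_1: C_1 → C_0 is given by ∂[p,q] = [q] − [p]. For instance
  ∂ad = d − a.
The 4×4 boundary matrix has rank 3 and Smith normal form diag(1,1,1).

From H_k ≅ ker(∂_k) / im(∂_{k+1}) we obtain:

  H_0: rank C_0 − rank ∂_1 = 4 − 3 = 1, and the invariant factors of ∂_1 are all 1, so H_0 ≅ Z.
  H_1: rank ker ∂_1 − rank ∂_2 = (4 − 3) − 0 = 1, and there is no ∂_2, so H_1 ≅ Z.

(K is a triangulation of the circle S^1.)

Hence the Betti numbers are b_0 = 1, b_1 = 1.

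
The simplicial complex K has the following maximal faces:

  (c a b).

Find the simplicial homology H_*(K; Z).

H_0 = Z,  H_1 = 0,  H_2 = 0.

K has 3 vertices, 3 edges, 1 triangle.
rank ∂_0 = 0, rank ∂_1 = 2 ⇒ b_0 = 3 − 0 − 2 = 1; all invariant factors of ∂_1 are 1 so no torsion. So H_0 ≅ Z.
rank ∂_1 = 2, rank ∂_2 = 1 ⇒ b_1 = 3 − 2 − 1 = 0; all invariant factors of ∂_2 are 1 so no torsion. So H_1 ≅ 0.
rank ∂_2 = 1, rank ∂_3 = 0 ⇒ b_2 = 1 − 1 − 0 = 0. So H_2 ≅ 0.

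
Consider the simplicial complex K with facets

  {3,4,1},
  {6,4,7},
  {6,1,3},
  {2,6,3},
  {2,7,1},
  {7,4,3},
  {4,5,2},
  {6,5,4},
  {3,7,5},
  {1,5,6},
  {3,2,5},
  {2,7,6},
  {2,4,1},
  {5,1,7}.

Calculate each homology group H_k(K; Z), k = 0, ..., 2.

We work with the vertex ordering 1 < 2 < 3 < 4 < 5 < 6 < 7. The simplices of K, each written with vertices in increasing order, are:

  0-simplices (7): [1], [2], [3], [4], [5], [6], [7]
  1-simplices (21): [1,2], [1,3], [1,4], [1,5], [1,6], [1,7], [2,3], [2,4], [2,5], [2,6], [2,7], [3,4], [3,5], [3,6], [3,7], [4,5], [4,6], [4,7], [5,6], [5,7], [6,7]
  2-simplices (14): [1,2,4], [1,2,7], [1,3,4], [1,3,6], [1,5,6], [1,5,7], [2,3,5], [2,3,6], [2,4,5], [2,6,7], [3,4,7], [3,5,7], [4,5,6], [4,6,7]

giving chain groups C_0 ≅ Z^7, C_1 ≅ Z^21, C_2 ≅ Z^14.

∂_1: C_1 → C_0 is given by ∂[p,q] = [q] − [p].
This gives a 7×21 integer matrix of rank 6; reducing to Smith normal form yields diagonal entries (1,1,1,1,1,1).

∂_2: C_2 → C_1 acts by ∂[p,q,r] = [q,r] − [p,r] + [p,q]. For instance
  ∂[1,3,4] = [3,4] − [1,4] + [1,3],
  ∂[4,5,6] = [5,6] − [4,6] + [4,5].
This gives a 21×14 integer matrix of rank 13; reducing to Smith normal form yields diagonal entries (1,1,1,1,1,1,1,1,1,1,1,1,1).

Reading off H_k = ker ∂_k / im ∂_{k+1}:

  H_0: rank C_0 − rank ∂_1 = 7 − 6 = 1, and the invariant factors of ∂_1 are all 1, so H_0 ≅ Z.
  H_1: rank ker ∂_1 − rank ∂_2 = (21 − 6) − 13 = 2, and the invariant factors of ∂_2 are all 1, so H_1 ≅ Z^2.
  H_2: rank ker ∂_2 − rank ∂_3 = (14 − 13) − 0 = 1, and there is no ∂_3, so H_2 ≅ Z.

As a check, the Euler characteristic is 7 − 21 + 14 = 0, which agrees with 1 − 2 + 1 = 0.
(K is a triangulation of the torus T^2.)

H_0 = Z,  H_1 = Z^2,  H_2 = Z.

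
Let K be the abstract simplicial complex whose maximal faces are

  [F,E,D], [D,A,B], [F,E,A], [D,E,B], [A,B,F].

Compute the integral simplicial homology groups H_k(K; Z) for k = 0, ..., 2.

Fix the vertex order A < B < D < E < F and write every simplex with vertices in increasing order. Then dim K = 2 and the simplices of K are:

  0-simplices (5): A, B, D, E, F
  1-simplices (10): AB, AD, AE, AF, BD, BE, BF, DE, DF, EF
  2-simplices (5): ABD, ABF, AEF, BDE, DEF

Hence C_0 ≅ Z^5, C_1 ≅ Z^10, C_2 ≅ Z^5.

Boundary ∂_1: C_1 → C_0 is given by ∂[p,q] = [q] − [p]. For instance
  ∂BD = D − B.
This gives a 5×10 integer matrix of rank 4; reducing to Smith normal form yields diagonal entries (1,1,1,1).

Boundary ∂_2: C_2 → C_1 sends each 2-simplex [p,q,r] to [q,r] − [p,r] + [p,q]. For instance
  ∂ABF = BF − AF + AB,
  ∂AEF = EF − AF + AE.
The 10×5 boundary matrix has rank 5 and Smith normal form diag(1,1,1,1,1).

Reading off H_k = ker ∂_k / im ∂_{k+1}:

  H_0: rank C_0 − rank ∂_1 = 5 − 4 = 1, and the invariant factors of ∂_1 are all 1, so H_0 = Z.
  H_1: rank ker ∂_1 − rank ∂_2 = (10 − 4) − 5 = 1, and the invariant factors of ∂_2 are all 1, so H_1 = Z.
  H_2: rank ker ∂_2 − rank ∂_3 = (5 − 5) − 0 = 0, and there is no ∂_3, so H_2 = 0.

As a check, the Euler characteristic is 5 − 10 + 5 = 0, which agrees with 1 − 1 + 0 = 0.

H_0 ≅ Z,  H_1 ≅ Z,  H_2 = 0.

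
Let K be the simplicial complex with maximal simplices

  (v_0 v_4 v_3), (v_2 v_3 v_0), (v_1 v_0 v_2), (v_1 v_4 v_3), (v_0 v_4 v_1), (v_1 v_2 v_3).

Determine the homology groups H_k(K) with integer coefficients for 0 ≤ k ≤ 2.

H_0 = Z,  H_1 = 0,  H_2 = Z.

Fix the vertex order v_0 < v_1 < v_2 < v_3 < v_4 and write every simplex with vertices in increasing order. Then dim K = 2 and the simplices of K are:

  0-simplices (5): [v_0], [v_1], [v_2], [v_3], [v_4]
  1-simplices (9): [v_0,v_1], [v_0,v_2], [v_0,v_3], [v_0,v_4], [v_1,v_2], [v_1,v_3], [v_1,v_4], [v_2,v_3], [v_3,v_4]
  2-simplices (6): [v_0,v_1,v_2], [v_0,v_1,v_4], [v_0,v_2,v_3], [v_0,v_3,v_4], [v_1,v_2,v_3], [v_1,v_3,v_4]

so the chain groups are C_0 ≅ Z^5, C_1 ≅ Z^9, C_2 ≅ Z^6.

∂_1: C_1 → C_0 maps an edge to its endpoints' difference, ∂[p,q] = q − p. For instance
  ∂[v_0,v_2] = [v_2] − [v_0].
This gives a 5×9 integer matrix of rank 4; reducing to Smith normal form yields diagonal entries (1,1,1,1).

The boundary map ∂_2: C_2 → C_1 maps a triangle to the signed sum of its edges. For instance
  ∂[v_0,v_1,v_2] = [v_1,v_2] − [v_0,v_2] + [v_0,v_1],
  ∂[v_0,v_1,v_4] = [v_1,v_4] − [v_0,v_4] + [v_0,v_1].
As a 9×6 matrix over Z this has rank 5, with invariant factors (1,1,1,1,1).

Now H_k = ker ∂_k / im ∂_{k+1}, so:

  H_0: rank C_0 − rank ∂_1 = 5 − 4 = 1, and the invariant factors of ∂_1 are all 1, so H_0 = Z.
  H_1: rank ker ∂_1 − rank ∂_2 = (9 − 4) − 5 = 0, and the invariant factors of ∂_2 are all 1, so H_1 = 0.
  H_2: rank ker ∂_2 − rank ∂_3 = (6 − 5) − 0 = 1, and there is no ∂_3, so H_2 = Z.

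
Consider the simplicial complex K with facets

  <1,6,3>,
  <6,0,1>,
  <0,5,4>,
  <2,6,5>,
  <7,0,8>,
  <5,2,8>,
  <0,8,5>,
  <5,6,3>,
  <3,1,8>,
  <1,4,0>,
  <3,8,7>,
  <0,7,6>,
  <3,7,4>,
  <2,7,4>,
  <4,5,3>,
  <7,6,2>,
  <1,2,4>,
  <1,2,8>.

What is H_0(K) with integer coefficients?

H_0 ≅ Z.

Order the vertices as 0 < 1 < 2 < 3 < 4 < 5 < 6 < 7 < 8. Listing each simplex with vertices in this order, K has dimension 2 with simplices:

  0-simplices (9): [0], [1], [2], [3], [4], [5], [6], [7], [8]
  1-simplices (27): (27 of them)
  2-simplices (18): [0,1,4], [0,1,6], [0,4,5], [0,5,8], [0,6,7], [0,7,8], [1,2,4], [1,2,8], [1,3,6], [1,3,8], [2,4,7], [2,5,6], [2,5,8], [2,6,7], [3,4,5], [3,4,7], [3,5,6], [3,7,8]

so the chain groups are C_0 ≅ Z^9, C_1 ≅ Z^27, C_2 ≅ Z^18.

∂_1: C_1 → C_0 maps an edge to its endpoints' difference, ∂[p,q] = q − p. For instance
  ∂[2,7] = [7] − [2].
The resulting 9×27 matrix has rank 8, and its Smith normal form has invariant factors (1,1,1,1,1,1,1,1).

The boundary map ∂_2: C_2 → C_1 acts by ∂[p,q,r] = [q,r] − [p,r] + [p,q]. For instance
  ∂[0,6,7] = [6,7] − [0,7] + [0,6],
  ∂[0,7,8] = [7,8] − [0,8] + [0,7].
This gives a 27×18 integer matrix of rank 17; reducing to Smith normal form yields diagonal entries (1,1,1,1,1,1,1,1,1,1,1,1,1,1,1,1,1).

Reading off H_k = ker ∂_k / im ∂_{k+1}:

  H_0: rank C_0 − rank ∂_1 = 9 − 8 = 1, and the invariant factors of ∂_1 are all 1, so H_0 = Z.

(K is a triangulation of the torus T^2.)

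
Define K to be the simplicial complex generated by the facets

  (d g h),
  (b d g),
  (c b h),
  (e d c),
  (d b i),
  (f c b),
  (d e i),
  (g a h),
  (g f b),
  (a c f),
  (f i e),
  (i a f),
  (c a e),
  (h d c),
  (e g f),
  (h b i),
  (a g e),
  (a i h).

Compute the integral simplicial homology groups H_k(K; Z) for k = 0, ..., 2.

Take the total order a < b < c < d < e < f < g < h < i on the vertex set. Then K (dimension 2) consists of the simplices:

  0-simplices (9): a, b, c, d, e, f, g, h, i
  1-simplices (27): ac, ae, af, ag, ah, ai, bc, bd, bf, bg, bh, bi, cd, ce, cf, ch, de, dg, dh, di, ef, eg, ei, fg, fi, gh, hi
  2-simplices (18): ace, acf, aeg, afi, agh, ahi, bcf, bch, bdg, bdi, bfg, bhi, cde, cdh, dei, dgh, efg, efi

so the chain groups are C_0 ≅ Z^9, C_1 ≅ Z^27, C_2 ≅ Z^18.

Boundary ∂_1: C_1 → C_0 maps an edge to its endpoints' difference, ∂[p,q] = q − p.
This gives a 9×27 integer matrix of rank 8; reducing to Smith normal form yields diagonal entries (1,1,1,1,1,1,1,1).

∂_2: C_2 → C_1 maps a triangle to the signed sum of its edges. For instance
  ∂bcf = cf − bf + bc,
  ∂acf = cf − af + ac.
The 27×18 boundary matrix has rank 18 and Smith normal form diag(1,1,1,1,1,1,1,1,1,1,1,1,1,1,1,1,1,2).

Computing H_k = (kernel of ∂_k) / (image of ∂_{k+1}):

  H_0: rank C_0 − rank ∂_1 = 9 − 8 = 1, and the invariant factors of ∂_1 are all 1, so H_0 ≅ Z.
  H_1: rank ker ∂_1 − rank ∂_2 = (27 − 8) − 18 = 1, and ∂_2 has invariant factor 2 > 1, so H_1 ≅ Z ⊕ Z/2Z.
  H_2: rank ker ∂_2 − rank ∂_3 = (18 − 18) − 0 = 0, and there is no ∂_3, so H_2 ≅ 0.

(K is a triangulation of the Klein bottle.)

H_0 = Z,  H_1 = Z ⊕ Z/2Z,  H_2 = 0.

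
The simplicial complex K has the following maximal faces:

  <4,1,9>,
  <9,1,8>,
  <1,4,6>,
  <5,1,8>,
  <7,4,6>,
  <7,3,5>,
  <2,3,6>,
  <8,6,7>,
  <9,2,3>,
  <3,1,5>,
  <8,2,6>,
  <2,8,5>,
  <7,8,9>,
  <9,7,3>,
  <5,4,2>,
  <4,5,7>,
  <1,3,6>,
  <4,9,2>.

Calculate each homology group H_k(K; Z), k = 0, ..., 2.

H_0 = Z,  H_1 = Z^2,  H_2 = Z.

Fix the vertex order 1 < 2 < 3 < 4 < 5 < 6 < 7 < 8 < 9 and write every simplex with vertices in increasing order. Then dim K = 2 and the simplices of K are:

  0-simplices (9): [1], [2], [3], [4], [5], [6], [7], [8], [9]
  1-simplices (27): (27 of them)
  2-simplices (18): [1,3,5], [1,3,6], [1,4,6], [1,4,9], [1,5,8], [1,8,9], [2,3,6], [2,3,9], [2,4,5], [2,4,9], [2,5,8], [2,6,8], [3,5,7], [3,7,9], [4,5,7], [4,6,7], [6,7,8], [7,8,9]

Hence C_0 ≅ Z^9, C_1 ≅ Z^27, C_2 ≅ Z^18.

∂_1: C_1 → C_0 maps an edge to its endpoints' difference, ∂[p,q] = q − p. For instance
  ∂[1,4] = [4] − [1].
As a 9×27 matrix over Z this has rank 8, with invariant factors (1,1,1,1,1,1,1,1).

Boundary ∂_2: C_2 → C_1 maps a triangle to the signed sum of its edges. For instance
  ∂[1,5,8] = [5,8] − [1,8] + [1,5],
  ∂[4,5,7] = [5,7] − [4,7] + [4,5].
This gives a 27×18 integer matrix of rank 17; reducing to Smith normal form yields diagonal entries (1,1,1,1,1,1,1,1,1,1,1,1,1,1,1,1,1).

Now H_k = ker ∂_k / im ∂_{k+1}, so:

  H_0: rank C_0 − rank ∂_1 = 9 − 8 = 1, and the invariant factors of ∂_1 are all 1, so H_0 = Z.
  H_1: rank ker ∂_1 − rank ∂_2 = (27 − 8) − 17 = 2, and the invariant factors of ∂_2 are all 1, so H_1 = Z^2.
  H_2: rank ker ∂_2 − rank ∂_3 = (18 − 17) − 0 = 1, and there is no ∂_3, so H_2 = Z.

As a check, the Euler characteristic is 9 − 27 + 18 = 0, which agrees with 1 − 2 + 1 = 0.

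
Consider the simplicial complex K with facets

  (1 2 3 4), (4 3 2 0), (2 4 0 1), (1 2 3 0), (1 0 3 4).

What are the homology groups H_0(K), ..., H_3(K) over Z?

H_0 ≅ Z,  H_1 = 0,  H_2 = 0,  H_3 ≅ Z.

Take the total order 0 < 1 < 2 < 3 < 4 on the vertex set. Then K (dimension 3) consists of the simplices:

  0-simplices (5): [0], [1], [2], [3], [4]
  1-simplices (10): [0,1], [0,2], [0,3], [0,4], [1,2], [1,3], [1,4], [2,3], [2,4], [3,4]
  2-simplices (10): [0,1,2], [0,1,3], [0,1,4], [0,2,3], [0,2,4], [0,3,4], [1,2,3], [1,2,4], [1,3,4], [2,3,4]
  3-simplices (5): [0,1,2,3], [0,1,2,4], [0,1,3,4], [0,2,3,4], [1,2,3,4]

giving chain groups C_0 ≅ Z^5, C_1 ≅ Z^10, C_2 ≅ Z^10, C_3 ≅ Z^5.

∂_1: C_1 → C_0 sends each edge [p,q] (with p < q) to q − p. For instance
  ∂[3,4] = [4] − [3].
The resulting 5×10 matrix has rank 4, and its Smith normal form has invariant factors (1,1,1,1).

The boundary map ∂_2: C_2 → C_1 sends each 2-simplex [p,q,r] to [q,r] − [p,r] + [p,q]. For instance
  ∂[1,3,4] = [3,4] − [1,4] + [1,3],
  ∂[0,1,2] = [1,2] − [0,2] + [0,1].
The 10×10 boundary matrix has rank 6 and Smith normal form diag(1,1,1,1,1,1).

The boundary map ∂_3: C_3 → C_2 sends each 3-simplex σ to the alternating sum Σ_i (−1)^i (σ with its i-th vertex removed). For instance
  ∂[0,2,3,4] = [2,3,4] − [0,3,4] + [0,2,4] − [0,2,3],
  ∂[1,2,3,4] = [2,3,4] − [1,3,4] + [1,2,4] − [1,2,3].
The 10×5 boundary matrix has rank 4 and Smith normal form diag(1,1,1,1).

Reading off H_k = ker ∂_k / im ∂_{k+1}:

  H_0: rank C_0 − rank ∂_1 = 5 − 4 = 1, and the invariant factors of ∂_1 are all 1, so H_0 = Z.
  H_1: rank ker ∂_1 − rank ∂_2 = (10 − 4) − 6 = 0, and the invariant factors of ∂_2 are all 1, so H_1 = 0.
  H_2: rank ker ∂_2 − rank ∂_3 = (10 − 6) − 4 = 0, and the invariant factors of ∂_3 are all 1, so H_2 = 0.
  H_3: rank ker ∂_3 − rank ∂_4 = (5 − 4) − 0 = 1, and there is no ∂_4, so H_3 = Z.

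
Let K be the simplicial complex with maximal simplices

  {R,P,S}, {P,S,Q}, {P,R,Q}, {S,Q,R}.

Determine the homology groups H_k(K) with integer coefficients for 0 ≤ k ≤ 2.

H_0 = Z,  H_1 = 0,  H_2 = Z.

We work with the vertex ordering P < Q < R < S. The simplices of K, each written with vertices in increasing order, are:

  0-simplices (4): P, Q, R, S
  1-simplices (6): PQ, PR, PS, QR, QS, RS
  2-simplices (4): PQR, PQS, PRS, QRS

giving chain groups C_0 ≅ Z^4, C_1 ≅ Z^6, C_2 ≅ Z^4.

The boundary map ∂_1: C_1 → C_0 maps an edge to its endpoints' difference, ∂[p,q] = q − p. For instance
  ∂PS = S − P.
As a 4×6 matrix over Z this has rank 3, with invariant factors (1,1,1).

The boundary map ∂_2: C_2 → C_1 maps a triangle to the signed sum of its edges. For instance
  ∂QRS = RS − QS + QR,
  ∂PRS = RS − PS + PR.
The resulting 6×4 matrix has rank 3, and its Smith normal form has invariant factors (1,1,1).

Reading off H_k = ker ∂_k / im ∂_{k+1}:

  H_0: rank C_0 − rank ∂_1 = 4 − 3 = 1, and the invariant factors of ∂_1 are all 1, so H_0 = Z.
  H_1: rank ker ∂_1 − rank ∂_2 = (6 − 3) − 3 = 0, and the invariant factors of ∂_2 are all 1, so H_1 = 0.
  H_2: rank ker ∂_2 − rank ∂_3 = (4 − 3) − 0 = 1, and there is no ∂_3, so H_2 = Z.

(K is a triangulation of the 2-sphere S^2.)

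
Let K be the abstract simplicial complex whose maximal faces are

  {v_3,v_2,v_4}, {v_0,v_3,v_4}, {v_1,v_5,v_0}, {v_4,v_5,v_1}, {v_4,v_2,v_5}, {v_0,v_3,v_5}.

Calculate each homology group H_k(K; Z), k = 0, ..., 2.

Fix the vertex order v_0 < v_1 < v_2 < v_3 < v_4 < v_5 and write every simplex with vertices in increasing order. Then dim K = 2 and the simplices of K are:

  0-simplices (6): [v_0], [v_1], [v_2], [v_3], [v_4], [v_5]
  1-simplices (12): [v_0,v_1], [v_0,v_3], [v_0,v_4], [v_0,v_5], [v_1,v_4], [v_1,v_5], [v_2,v_3], [v_2,v_4], [v_2,v_5], [v_3,v_4], [v_3,v_5], [v_4,v_5]
  2-simplices (6): [v_0,v_1,v_5], [v_0,v_3,v_4], [v_0,v_3,v_5], [v_1,v_4,v_5], [v_2,v_3,v_4], [v_2,v_4,v_5]

so the chain groups are C_0 ≅ Z^6, C_1 ≅ Z^12, C_2 ≅ Z^6.

Boundary ∂_1: C_1 → C_0 sends each edge [p,q] (with p < q) to q − p. For instance
  ∂[v_0,v_5] = [v_5] − [v_0].
The resulting 6×12 matrix has rank 5, and its Smith normal form has invariant factors (1,1,1,1,1).

The boundary map ∂_2: C_2 → C_1 maps a triangle to the signed sum of its edges. For instance
  ∂[v_0,v_3,v_5] = [v_3,v_5] − [v_0,v_5] + [v_0,v_3],
  ∂[v_0,v_3,v_4] = [v_3,v_4] − [v_0,v_4] + [v_0,v_3].
The 12×6 boundary matrix has rank 6 and Smith normal form diag(1,1,1,1,1,1).

Reading off H_k = ker ∂_k / im ∂_{k+1}:

  H_0: rank C_0 − rank ∂_1 = 6 − 5 = 1, and the invariant factors of ∂_1 are all 1, so H_0 ≅ Z.
  H_1: rank ker ∂_1 − rank ∂_2 = (12 − 5) − 6 = 1, and the invariant factors of ∂_2 are all 1, so H_1 ≅ Z.
  H_2: rank ker ∂_2 − rank ∂_3 = (6 − 6) − 0 = 0, and there is no ∂_3, so H_2 ≅ 0.

As a check, the Euler characteristic is 6 − 12 + 6 = 0, which agrees with 1 − 1 + 0 = 0.

H_0 ≅ Z,  H_1 ≅ Z,  H_2 = 0.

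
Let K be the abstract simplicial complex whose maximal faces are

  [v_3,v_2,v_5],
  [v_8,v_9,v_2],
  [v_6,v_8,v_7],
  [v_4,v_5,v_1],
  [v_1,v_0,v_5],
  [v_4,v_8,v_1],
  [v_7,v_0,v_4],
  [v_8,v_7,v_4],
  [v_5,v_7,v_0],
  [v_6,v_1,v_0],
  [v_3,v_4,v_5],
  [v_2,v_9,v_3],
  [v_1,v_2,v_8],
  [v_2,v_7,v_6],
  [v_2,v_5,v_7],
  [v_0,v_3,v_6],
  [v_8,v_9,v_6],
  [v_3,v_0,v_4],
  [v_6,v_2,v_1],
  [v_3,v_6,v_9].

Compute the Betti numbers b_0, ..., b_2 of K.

K has 10 vertices, 30 edges, 20 triangles.
rank ∂_0 = 0, rank ∂_1 = 9 ⇒ b_0 = 10 − 0 − 9 = 1; all invariant factors of ∂_1 are 1 so no torsion. So H_0 ≅ Z.
rank ∂_1 = 9, rank ∂_2 = 20 ⇒ b_1 = 30 − 9 − 20 = 1; ∂_2 has invariant factor(s) [2] giving torsion. So H_1 ≅ Z ⊕ Z/2.
rank ∂_2 = 20, rank ∂_3 = 0 ⇒ b_2 = 20 − 20 − 0 = 0. So H_2 ≅ 0.

b_0 = 1, b_1 = 1, b_2 = 0.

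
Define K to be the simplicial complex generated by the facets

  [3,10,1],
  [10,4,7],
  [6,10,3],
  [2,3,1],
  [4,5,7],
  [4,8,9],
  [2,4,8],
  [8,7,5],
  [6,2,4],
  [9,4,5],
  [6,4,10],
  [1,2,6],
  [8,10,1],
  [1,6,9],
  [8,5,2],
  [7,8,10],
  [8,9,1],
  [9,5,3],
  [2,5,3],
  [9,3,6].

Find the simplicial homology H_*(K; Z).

We work with the vertex ordering 1 < 2 < 3 < 4 < 5 < 6 < 7 < 8 < 9 < 10. The simplices of K, each written with vertices in increasing order, are:

  0-simplices (10): [1], [2], [3], [4], [5], [6], [7], [8], [9], [10]
  1-simplices (30): (30 of them)
  2-simplices (20): (20 of them)

so the chain groups are C_0 ≅ Z^10, C_1 ≅ Z^30, C_2 ≅ Z^20.

∂_1: C_1 → C_0 is given by ∂[p,q] = [q] − [p]. For instance
  ∂[6,10] = [10] − [6].
This gives a 10×30 integer matrix of rank 9; reducing to Smith normal form yields diagonal entries (1,1,1,1,1,1,1,1,1).

Boundary ∂_2: C_2 → C_1 maps a triangle to the signed sum of its edges. For instance
  ∂[3,5,9] = [5,9] − [3,9] + [3,5],
  ∂[2,5,8] = [5,8] − [2,8] + [2,5].
This gives a 30×20 integer matrix of rank 20; reducing to Smith normal form yields diagonal entries (1,1,1,1,1,1,1,1,1,1,1,1,1,1,1,1,1,1,1,2).

From H_k ≅ ker(∂_k) / im(∂_{k+1}) we obtain:

  H_0: rank C_0 − rank ∂_1 = 10 − 9 = 1, and the invariant factors of ∂_1 are all 1, so H_0 ≅ Z.
  H_1: rank ker ∂_1 − rank ∂_2 = (30 − 9) − 20 = 1, and ∂_2 has invariant factor 2 > 1, so H_1 ≅ Z ⊕ Z/2.
  H_2: rank ker ∂_2 − rank ∂_3 = (20 − 20) − 0 = 0, and there is no ∂_3, so H_2 ≅ 0.

H_0 = Z,  H_1 = Z ⊕ Z/2,  H_2 = 0.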